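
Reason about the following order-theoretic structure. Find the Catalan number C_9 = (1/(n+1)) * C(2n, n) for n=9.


C(n) = C(2n, n) / (n+1).
C(18, 9) = 48620
C(9) = 48620 / 10 = 4862


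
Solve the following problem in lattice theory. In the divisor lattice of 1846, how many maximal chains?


A maximal chain goes from the minimum element to a maximal element via cover relations.
Counting all min-to-max paths in the cover graph.
Total maximal chains: 6


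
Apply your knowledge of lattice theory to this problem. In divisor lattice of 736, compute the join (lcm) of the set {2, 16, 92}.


In a divisor lattice, join = lcm (least common multiple).
Compute lcm iteratively: start with first element, then lcm(current, next).
Elements: [2, 16, 92]
lcm(2,16) = 16
lcm(16,92) = 368
Final lcm = 368


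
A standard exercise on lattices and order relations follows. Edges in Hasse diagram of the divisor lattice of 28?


A cover relation a -< b holds when a < b with no c strictly between.
Cover relations:
  1 -< 2
  1 -< 7
  2 -< 4
  2 -< 14
  4 -< 28
  7 -< 14
  14 -< 28
Total: 7


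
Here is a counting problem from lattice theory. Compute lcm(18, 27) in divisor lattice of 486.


In a divisor lattice, join = lcm (least common multiple).
gcd(18,27) = 9
lcm(18,27) = 18*27/gcd = 486/9 = 54


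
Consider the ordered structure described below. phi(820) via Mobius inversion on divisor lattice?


phi(n) = n * prod_{p|n} (1 - 1/p).
Prime divisors of 820: [2, 5, 41]
phi(820) = 820 * (1 - 1/2) * (1 - 1/5) * (1 - 1/41)
phi(820) = 320


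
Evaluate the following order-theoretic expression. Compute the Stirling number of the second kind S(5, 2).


S(n,k) = k*S(n-1,k) + S(n-1,k-1).
S(4,2) = 7, S(4,1) = 1
S(5,2) = 2*7 + 1 = 14 + 1
S(5,2) = 15


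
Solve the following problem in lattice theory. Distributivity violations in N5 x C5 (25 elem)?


Distributive law: a ^ (b v c) = (a ^ b) v (a ^ c).
Check all 25^3 = 15625 ordered triples (a,b,c).
  e.g. a=(b,0), b=(a,0), c=(c,0): lhs=(b,0) != rhs=(a,0)
  e.g. a=(b,0), b=(a,0), c=(c,1): lhs=(b,0) != rhs=(a,0)
Total violating triples: 250


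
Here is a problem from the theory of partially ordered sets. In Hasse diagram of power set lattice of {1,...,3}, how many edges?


A cover relation a -< b holds when a < b with no c strictly between.
Cover relations:
  {} -< {1}
  {} -< {2}
  {} -< {3}
  {1} -< {1,2}
  {1} -< {1,3}
  {2} -< {1,2}
  {2} -< {2,3}
  {3} -< {1,3}
  ...4 more
Total: 12


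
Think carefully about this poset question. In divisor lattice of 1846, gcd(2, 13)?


Meet=gcd.
gcd(2,13)=1


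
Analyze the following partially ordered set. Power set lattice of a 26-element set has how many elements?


Power set = 2^n.
2^26 = 67108864


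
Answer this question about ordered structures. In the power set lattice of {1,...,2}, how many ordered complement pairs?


Complement pair (a,b): a meet b = bottom, a join b = top.
Here: A intersect B = {} and A union B = {1,...,2}.
Pairs found: ({},{1,2}), ({1},{2}), ({2},{1}), ({1,2},{})
Total ordered pairs: 4


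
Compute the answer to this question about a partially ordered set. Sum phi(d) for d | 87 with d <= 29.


Divisors of 87 up to 29: [1, 3, 29]
phi values: [1, 2, 28]
Sum = 31


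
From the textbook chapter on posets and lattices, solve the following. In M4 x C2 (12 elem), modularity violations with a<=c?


Modular law: if a <= c then a v (b ^ c) = (a v b) ^ c.
Check all triples (a,b,c) with a <= c among 12 elements.
This lattice is modular (diamonds M_m and their chain-products are modular).
Total violating triples: 0


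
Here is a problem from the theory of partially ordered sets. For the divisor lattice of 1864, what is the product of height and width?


Height = length of longest chain minus 1; width = size of largest antichain.
A maximum chain: 1 | 233 | 466 | 932 | 1864  (height 4).
A maximum antichain: {2, 233}  (width 2).
Product = 4 * 2 = 8


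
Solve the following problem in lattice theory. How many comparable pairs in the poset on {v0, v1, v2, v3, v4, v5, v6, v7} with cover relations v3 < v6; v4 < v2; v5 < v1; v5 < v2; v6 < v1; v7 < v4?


A comparable pair {a,b} has a < b or b < a in the order.
Count unordered pairs where one element is strictly below the other.
Examples: {v1,v3}, {v1,v5}, {v1,v6}, {v2,v4}, ...
Total comparable pairs: 8


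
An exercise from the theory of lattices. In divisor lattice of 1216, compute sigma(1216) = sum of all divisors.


sigma(n) = sum of divisors.
Divisors of 1216: [1, 2, 4, 8, 16, 19, 32, 38, 64, 76, 152, 304, 608, 1216]
Sum = 2540


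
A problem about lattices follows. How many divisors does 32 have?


Divisors of 32: [1, 2, 4, 8, 16, 32]
Count: 6


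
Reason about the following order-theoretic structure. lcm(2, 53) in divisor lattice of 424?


Join=lcm.
gcd(2,53)=1
lcm=106


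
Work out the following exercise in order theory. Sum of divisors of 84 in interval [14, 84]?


Interval [14,84] in divisors of 84: [14, 28, 42, 84]
Sum = 168


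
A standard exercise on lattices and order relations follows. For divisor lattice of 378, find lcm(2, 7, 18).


In a divisor lattice, join = lcm (least common multiple).
Compute lcm iteratively: start with first element, then lcm(current, next).
Elements: [2, 7, 18]
lcm(2,7) = 14
lcm(14,18) = 126
Final lcm = 126


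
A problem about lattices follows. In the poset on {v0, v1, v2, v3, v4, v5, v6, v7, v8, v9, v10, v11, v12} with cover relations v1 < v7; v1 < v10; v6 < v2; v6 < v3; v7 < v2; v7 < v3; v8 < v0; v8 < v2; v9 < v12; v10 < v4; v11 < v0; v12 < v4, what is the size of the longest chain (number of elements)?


A chain is a totally ordered subset; we count the number of elements in a maximum chain.
Compute, for each element x, the size of the longest chain ending at x:
  v1: 1
  v5: 1
  v6: 1
  v8: 1
  v9: 1
  v11: 1
  ...
A maximum chain: v1 < v7 < v2
Number of elements in the longest chain: 3


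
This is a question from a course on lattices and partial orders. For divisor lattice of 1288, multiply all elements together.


Divisors of 1288: [1, 2, 4, 7, 8, 14, 23, 28, 46, 56, 92, 161, 184, 322, 644, 1288]
Product = n^(d(n)/2) = 1288^(16/2)
Product = 7574027963090657918058496


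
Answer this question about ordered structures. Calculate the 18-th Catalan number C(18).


C(n) = C(2n, n) / (n+1).
C(36, 18) = 9075135300
C(18) = 9075135300 / 19 = 477638700


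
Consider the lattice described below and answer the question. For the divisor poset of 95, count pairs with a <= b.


The order relation is {(a,b) : a <= b}, reflexive so it includes (a,a).
Examples: (1,1), (1,19), (1,5), (1,95), (19,19), ...
Total ordered pairs: 9


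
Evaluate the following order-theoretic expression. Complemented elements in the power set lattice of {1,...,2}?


An element a is complemented if some b has a meet b = bottom, a join b = top.
every subset A has complement S\A, so all elements are complemented.
Complemented elements: {}, {1}, {2}, {1,2}
Count: 4


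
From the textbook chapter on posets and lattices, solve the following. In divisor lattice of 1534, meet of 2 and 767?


In a divisor lattice, meet = gcd (greatest common divisor).
By Euclidean algorithm or factoring: gcd(2,767) = 1


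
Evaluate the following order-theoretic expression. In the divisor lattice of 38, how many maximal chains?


A maximal chain goes from the minimum element to a maximal element via cover relations.
Counting all min-to-max paths in the cover graph.
Total maximal chains: 2


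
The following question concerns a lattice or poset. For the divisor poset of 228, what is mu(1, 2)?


In a divisor lattice, mu(a,b) = mu(b/a) where mu is the classical Mobius function.
b/a = 2/1 = 2
Prime factorization of 2: primes [2]
2 is squarefree with 1 prime factor(s), so mu(2) = (-1)^1 = -1


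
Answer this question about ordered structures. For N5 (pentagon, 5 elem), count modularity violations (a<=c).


Modular law: if a <= c then a v (b ^ c) = (a v b) ^ c.
Check all triples (a,b,c) with a <= c among 5 elements.
  e.g. a=a, b=c, c=b: lhs=a != rhs=b
Total violating triples: 1


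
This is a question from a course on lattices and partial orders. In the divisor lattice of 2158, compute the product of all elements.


Divisors of 2158: [1, 2, 13, 26, 83, 166, 1079, 2158]
Product = n^(d(n)/2) = 2158^(8/2)
Product = 21687313697296


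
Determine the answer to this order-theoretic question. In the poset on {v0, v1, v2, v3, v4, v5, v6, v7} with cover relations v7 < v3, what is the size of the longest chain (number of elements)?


A chain is a totally ordered subset; we count the number of elements in a maximum chain.
Compute, for each element x, the size of the longest chain ending at x:
  v0: 1
  v1: 1
  v2: 1
  v4: 1
  v5: 1
  v6: 1
  ...
A maximum chain: v7 < v3
Number of elements in the longest chain: 2


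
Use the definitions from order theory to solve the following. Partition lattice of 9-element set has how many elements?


B(n) = number of set partitions of an n-element set.
B(n) satisfies the recurrence: B(n+1) = sum_k C(n,k)*B(k).
B(9) = 21147


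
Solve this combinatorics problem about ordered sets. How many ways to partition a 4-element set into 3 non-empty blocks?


S(n,k) = k*S(n-1,k) + S(n-1,k-1).
S(3,3) = 1, S(3,2) = 3
S(4,3) = 3*1 + 3 = 3 + 3
S(4,3) = 6


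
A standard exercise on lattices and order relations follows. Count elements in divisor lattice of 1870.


Divisors of 1870: [1, 2, 5, 10, 11, 17, 22, 34, 55, 85, 110, 170, 187, 374, 935, 1870]
Count: 16


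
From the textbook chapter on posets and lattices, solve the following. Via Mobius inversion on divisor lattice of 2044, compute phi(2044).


phi(n) = n * prod_{p|n} (1 - 1/p).
Prime divisors of 2044: [2, 7, 73]
phi(2044) = 2044 * (1 - 1/2) * (1 - 1/7) * (1 - 1/73)
phi(2044) = 864


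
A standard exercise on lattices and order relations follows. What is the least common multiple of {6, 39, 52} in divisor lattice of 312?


In a divisor lattice, join = lcm (least common multiple).
Compute lcm iteratively: start with first element, then lcm(current, next).
Elements: [6, 39, 52]
lcm(6,39) = 78
lcm(78,52) = 156
Final lcm = 156


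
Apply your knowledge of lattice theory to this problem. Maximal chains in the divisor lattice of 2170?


A maximal chain goes from the minimum element to a maximal element via cover relations.
Counting all min-to-max paths in the cover graph.
Total maximal chains: 24


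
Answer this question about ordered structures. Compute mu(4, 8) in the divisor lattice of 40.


In a divisor lattice, mu(a,b) = mu(b/a) where mu is the classical Mobius function.
b/a = 8/4 = 2
Prime factorization of 2: primes [2]
2 is squarefree with 1 prime factor(s), so mu(2) = (-1)^1 = -1


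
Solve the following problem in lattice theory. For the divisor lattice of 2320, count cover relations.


A cover relation a -< b holds when a < b with no c strictly between.
Cover relations:
  1 -< 2
  1 -< 5
  1 -< 29
  2 -< 4
  2 -< 10
  2 -< 58
  4 -< 8
  4 -< 20
  ...28 more
Total: 36


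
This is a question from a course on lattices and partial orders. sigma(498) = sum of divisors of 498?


sigma(n) = sum of divisors.
Divisors of 498: [1, 2, 3, 6, 83, 166, 249, 498]
Sum = 1008


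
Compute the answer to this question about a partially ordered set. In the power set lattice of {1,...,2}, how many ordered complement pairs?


Complement pair (a,b): a meet b = bottom, a join b = top.
Here: A intersect B = {} and A union B = {1,...,2}.
Pairs found: ({},{1,2}), ({1},{2}), ({2},{1}), ({1,2},{})
Total ordered pairs: 4


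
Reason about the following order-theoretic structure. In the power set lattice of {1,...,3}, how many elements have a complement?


An element a is complemented if some b has a meet b = bottom, a join b = top.
every subset A has complement S\A, so all elements are complemented.
Complemented elements: {}, {1}, {2}, {3}, {1,2}, {1,3}, ... (2 more)
Count: 8


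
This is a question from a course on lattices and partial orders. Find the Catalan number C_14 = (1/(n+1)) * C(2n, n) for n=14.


C(n) = C(2n, n) / (n+1).
C(28, 14) = 40116600
C(14) = 40116600 / 15 = 2674440


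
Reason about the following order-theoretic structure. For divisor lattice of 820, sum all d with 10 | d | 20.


Interval [10,20] in divisors of 820: [10, 20]
Sum = 30


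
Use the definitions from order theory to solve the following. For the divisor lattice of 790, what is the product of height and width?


Height = length of longest chain minus 1; width = size of largest antichain.
A maximum chain: 1 | 79 | 395 | 790  (height 3).
A maximum antichain: {2, 5, 79}  (width 3).
Product = 3 * 3 = 9


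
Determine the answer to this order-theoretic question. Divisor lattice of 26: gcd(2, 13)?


Meet=gcd.
gcd(2,13)=1


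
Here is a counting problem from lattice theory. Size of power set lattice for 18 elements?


Power set = 2^n.
2^18 = 262144


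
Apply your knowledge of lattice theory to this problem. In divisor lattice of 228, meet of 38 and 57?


In a divisor lattice, meet = gcd (greatest common divisor).
By Euclidean algorithm or factoring: gcd(38,57) = 19


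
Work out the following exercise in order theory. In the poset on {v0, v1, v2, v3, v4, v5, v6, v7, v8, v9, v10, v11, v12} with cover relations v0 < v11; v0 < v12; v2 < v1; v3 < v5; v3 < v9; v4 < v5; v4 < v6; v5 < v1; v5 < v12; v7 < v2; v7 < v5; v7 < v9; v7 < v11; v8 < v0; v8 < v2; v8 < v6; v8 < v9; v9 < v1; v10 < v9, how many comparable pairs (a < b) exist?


A comparable pair {a,b} has a < b or b < a in the order.
Count unordered pairs where one element is strictly below the other.
Examples: {v0,v8}, {v0,v11}, {v0,v12}, {v1,v2}, ...
Total comparable pairs: 29


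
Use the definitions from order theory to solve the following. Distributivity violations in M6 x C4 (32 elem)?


Distributive law: a ^ (b v c) = (a ^ b) v (a ^ c).
Check all 32^3 = 32768 ordered triples (a,b,c).
  e.g. a=(a1,0), b=(a2,0), c=(a3,0): lhs=(a1,0) != rhs=(0,0)
  e.g. a=(a1,0), b=(a2,0), c=(a3,1): lhs=(a1,0) != rhs=(0,0)
Total violating triples: 7680


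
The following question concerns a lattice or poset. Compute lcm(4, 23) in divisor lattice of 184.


In a divisor lattice, join = lcm (least common multiple).
gcd(4,23) = 1
lcm(4,23) = 4*23/gcd = 92/1 = 92


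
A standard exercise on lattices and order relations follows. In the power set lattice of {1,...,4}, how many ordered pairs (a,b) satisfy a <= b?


The order relation is {(a,b) : a <= b}, reflexive so it includes (a,a).
Examples: ({},{}), ({},{1,2}), ({},{1,2,3}), ({},{1,2,3,4}), ({},{1,2,4}), ...
Total ordered pairs: 81


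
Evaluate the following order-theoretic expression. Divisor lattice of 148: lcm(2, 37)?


Join=lcm.
gcd(2,37)=1
lcm=74


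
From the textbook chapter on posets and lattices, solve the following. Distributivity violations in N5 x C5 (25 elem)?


Distributive law: a ^ (b v c) = (a ^ b) v (a ^ c).
Check all 25^3 = 15625 ordered triples (a,b,c).
  e.g. a=(b,0), b=(a,0), c=(c,0): lhs=(b,0) != rhs=(a,0)
  e.g. a=(b,0), b=(a,0), c=(c,1): lhs=(b,0) != rhs=(a,0)
Total violating triples: 250


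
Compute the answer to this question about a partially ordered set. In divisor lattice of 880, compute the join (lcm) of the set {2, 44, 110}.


In a divisor lattice, join = lcm (least common multiple).
Compute lcm iteratively: start with first element, then lcm(current, next).
Elements: [2, 44, 110]
lcm(2,44) = 44
lcm(44,110) = 220
Final lcm = 220


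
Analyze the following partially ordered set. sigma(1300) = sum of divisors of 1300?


sigma(n) = sum of divisors.
Divisors of 1300: [1, 2, 4, 5, 10, 13, 20, 25, 26, 50, 52, 65, 100, 130, 260, 325, 650, 1300]
Sum = 3038


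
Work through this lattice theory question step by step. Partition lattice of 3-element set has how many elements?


B(n) = number of set partitions of an n-element set.
B(n) satisfies the recurrence: B(n+1) = sum_k C(n,k)*B(k).
B(3) = 5


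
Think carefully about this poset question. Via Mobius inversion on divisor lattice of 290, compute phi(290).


phi(n) = n * prod_{p|n} (1 - 1/p).
Prime divisors of 290: [2, 5, 29]
phi(290) = 290 * (1 - 1/2) * (1 - 1/5) * (1 - 1/29)
phi(290) = 112


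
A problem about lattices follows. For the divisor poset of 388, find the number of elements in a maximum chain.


A chain is a totally ordered subset; we count the number of elements in a maximum chain.
Compute, for each element x, the size of the longest chain ending at x:
  1: 1
  2: 2
  97: 2
  4: 3
  194: 3
  388: 4
A maximum chain: 1 < 2 < 4 < 388
Number of elements in the longest chain: 4


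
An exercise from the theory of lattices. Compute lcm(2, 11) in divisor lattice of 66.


In a divisor lattice, join = lcm (least common multiple).
gcd(2,11) = 1
lcm(2,11) = 2*11/gcd = 22/1 = 22


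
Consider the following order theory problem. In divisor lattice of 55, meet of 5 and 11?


In a divisor lattice, meet = gcd (greatest common divisor).
By Euclidean algorithm or factoring: gcd(5,11) = 1


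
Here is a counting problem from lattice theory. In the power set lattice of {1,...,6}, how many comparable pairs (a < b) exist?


A comparable pair {a,b} has a < b or b < a in the order.
Count unordered pairs where one element is strictly below the other.
Examples: {{},{1}}, {{},{2}}, {{},{3}}, {{},{4}}, ...
Total comparable pairs: 665


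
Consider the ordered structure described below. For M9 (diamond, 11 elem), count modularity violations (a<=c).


Modular law: if a <= c then a v (b ^ c) = (a v b) ^ c.
Check all triples (a,b,c) with a <= c among 11 elements.
This lattice is modular (diamonds M_m and their chain-products are modular).
Total violating triples: 0


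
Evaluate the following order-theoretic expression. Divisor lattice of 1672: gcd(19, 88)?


Meet=gcd.
gcd(19,88)=1


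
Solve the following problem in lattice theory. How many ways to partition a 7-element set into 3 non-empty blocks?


S(n,k) = k*S(n-1,k) + S(n-1,k-1).
S(6,3) = 90, S(6,2) = 31
S(7,3) = 3*90 + 31 = 270 + 31
S(7,3) = 301


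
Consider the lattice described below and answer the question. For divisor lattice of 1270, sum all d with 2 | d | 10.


Interval [2,10] in divisors of 1270: [2, 10]
Sum = 12


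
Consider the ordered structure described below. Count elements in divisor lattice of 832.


Divisors of 832: [1, 2, 4, 8, 13, 16, 26, 32, 52, 64, 104, 208, 416, 832]
Count: 14


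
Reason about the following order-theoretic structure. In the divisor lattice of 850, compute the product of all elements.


Divisors of 850: [1, 2, 5, 10, 17, 25, 34, 50, 85, 170, 425, 850]
Product = n^(d(n)/2) = 850^(12/2)
Product = 377149515625000000


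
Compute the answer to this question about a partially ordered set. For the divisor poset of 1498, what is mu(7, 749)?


In a divisor lattice, mu(a,b) = mu(b/a) where mu is the classical Mobius function.
b/a = 749/7 = 107
Prime factorization of 107: primes [107]
107 is squarefree with 1 prime factor(s), so mu(107) = (-1)^1 = -1


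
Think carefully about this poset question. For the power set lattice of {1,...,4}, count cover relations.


A cover relation a -< b holds when a < b with no c strictly between.
Cover relations:
  {} -< {1}
  {} -< {2}
  {} -< {3}
  {} -< {4}
  {1} -< {1,2}
  {1} -< {1,3}
  {1} -< {1,4}
  {2} -< {1,2}
  ...24 more
Total: 32


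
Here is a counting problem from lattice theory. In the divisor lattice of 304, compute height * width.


Height = length of longest chain minus 1; width = size of largest antichain.
A maximum chain: 1 | 19 | 38 | 76 | 152 | 304  (height 5).
A maximum antichain: {2, 19}  (width 2).
Product = 5 * 2 = 10


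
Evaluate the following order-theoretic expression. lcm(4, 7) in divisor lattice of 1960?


Join=lcm.
gcd(4,7)=1
lcm=28


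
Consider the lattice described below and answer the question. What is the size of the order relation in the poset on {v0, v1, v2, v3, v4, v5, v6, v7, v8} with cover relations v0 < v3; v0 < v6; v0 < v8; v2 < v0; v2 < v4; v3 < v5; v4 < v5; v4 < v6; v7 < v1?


The order relation is {(a,b) : a <= b}, reflexive so it includes (a,a).
Examples: (v0,v0), (v0,v3), (v0,v5), (v0,v6), (v0,v8), ...
Total ordered pairs: 23


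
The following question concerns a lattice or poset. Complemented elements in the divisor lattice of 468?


An element a is complemented if some b has a meet b = bottom, a join b = top.
a is complemented iff gcd(a, n/a)=1, i.e. a is a unitary divisor of 468.
Complemented elements: 1, 4, 9, 13, 36, 52, ... (2 more)
Count: 8


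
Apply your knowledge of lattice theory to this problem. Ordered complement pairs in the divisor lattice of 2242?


Complement pair (a,b): a meet b = bottom, a join b = top.
Here: gcd(a,b)=1 and lcm(a,b)=2242, i.e. a*b=2242 with a,b coprime.
Pairs found: (1,2242), (2,1121), (19,118), (38,59), ... (4 more)
Total ordered pairs: 8


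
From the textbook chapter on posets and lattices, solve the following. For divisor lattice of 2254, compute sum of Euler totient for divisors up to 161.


Divisors of 2254 up to 161: [1, 2, 7, 14, 23, 46, 49, 98, 161]
phi values: [1, 1, 6, 6, 22, 22, 42, 42, 132]
Sum = 274


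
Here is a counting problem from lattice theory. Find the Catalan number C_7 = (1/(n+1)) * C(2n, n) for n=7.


C(n) = C(2n, n) / (n+1).
C(14, 7) = 3432
C(7) = 3432 / 8 = 429


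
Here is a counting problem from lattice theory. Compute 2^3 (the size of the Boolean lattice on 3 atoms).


Power set = 2^n.
2^3 = 8


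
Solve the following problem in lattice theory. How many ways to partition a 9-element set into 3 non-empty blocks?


S(n,k) = k*S(n-1,k) + S(n-1,k-1).
S(8,3) = 966, S(8,2) = 127
S(9,3) = 3*966 + 127 = 2898 + 127
S(9,3) = 3025


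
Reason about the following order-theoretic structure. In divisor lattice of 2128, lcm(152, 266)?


Join=lcm.
gcd(152,266)=38
lcm=1064


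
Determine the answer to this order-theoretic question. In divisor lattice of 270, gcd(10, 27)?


Meet=gcd.
gcd(10,27)=1


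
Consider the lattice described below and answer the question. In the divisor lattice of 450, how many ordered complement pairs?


Complement pair (a,b): a meet b = bottom, a join b = top.
Here: gcd(a,b)=1 and lcm(a,b)=450, i.e. a*b=450 with a,b coprime.
Pairs found: (1,450), (2,225), (9,50), (18,25), ... (4 more)
Total ordered pairs: 8


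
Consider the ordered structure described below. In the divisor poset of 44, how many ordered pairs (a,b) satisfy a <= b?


The order relation is {(a,b) : a <= b}, reflexive so it includes (a,a).
Examples: (1,1), (1,11), (1,2), (1,22), (1,4), ...
Total ordered pairs: 18


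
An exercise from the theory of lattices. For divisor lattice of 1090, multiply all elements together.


Divisors of 1090: [1, 2, 5, 10, 109, 218, 545, 1090]
Product = n^(d(n)/2) = 1090^(8/2)
Product = 1411581610000


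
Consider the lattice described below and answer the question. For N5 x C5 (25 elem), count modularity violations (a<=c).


Modular law: if a <= c then a v (b ^ c) = (a v b) ^ c.
Check all triples (a,b,c) with a <= c among 25 elements.
  e.g. a=(a,0), b=(c,0), c=(b,0): lhs=(a,0) != rhs=(b,0)
  e.g. a=(a,0), b=(c,1), c=(b,0): lhs=(a,0) != rhs=(b,0)
Total violating triples: 75


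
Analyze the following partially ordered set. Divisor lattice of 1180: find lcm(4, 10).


In a divisor lattice, join = lcm (least common multiple).
gcd(4,10) = 2
lcm(4,10) = 4*10/gcd = 40/2 = 20


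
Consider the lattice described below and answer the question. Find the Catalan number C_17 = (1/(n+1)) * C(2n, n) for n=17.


C(n) = C(2n, n) / (n+1).
C(34, 17) = 2333606220
C(17) = 2333606220 / 18 = 129644790


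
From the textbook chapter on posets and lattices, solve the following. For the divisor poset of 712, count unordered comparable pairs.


A comparable pair {a,b} has a < b or b < a in the order.
Count unordered pairs where one element is strictly below the other.
Examples: {1,2}, {1,4}, {1,8}, {1,89}, ...
Total comparable pairs: 22


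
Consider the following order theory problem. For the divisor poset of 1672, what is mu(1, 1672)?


In a divisor lattice, mu(a,b) = mu(b/a) where mu is the classical Mobius function.
b/a = 1672/1 = 1672
Prime factorization of 1672: primes [2, 11, 19]
1672 is not squarefree, so mu(1672) = 0


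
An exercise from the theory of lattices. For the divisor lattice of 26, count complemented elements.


An element a is complemented if some b has a meet b = bottom, a join b = top.
a is complemented iff gcd(a, n/a)=1, i.e. a is a unitary divisor of 26.
Complemented elements: 1, 2, 13, 26
Count: 4


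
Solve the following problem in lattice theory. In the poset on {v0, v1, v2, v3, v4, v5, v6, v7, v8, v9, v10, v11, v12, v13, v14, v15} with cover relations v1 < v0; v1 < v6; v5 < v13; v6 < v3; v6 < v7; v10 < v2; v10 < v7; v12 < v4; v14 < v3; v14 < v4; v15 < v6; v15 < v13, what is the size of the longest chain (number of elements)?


A chain is a totally ordered subset; we count the number of elements in a maximum chain.
Compute, for each element x, the size of the longest chain ending at x:
  v1: 1
  v5: 1
  v8: 1
  v9: 1
  v10: 1
  v11: 1
  ...
A maximum chain: v1 < v6 < v3
Number of elements in the longest chain: 3


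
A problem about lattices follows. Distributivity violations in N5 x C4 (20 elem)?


Distributive law: a ^ (b v c) = (a ^ b) v (a ^ c).
Check all 20^3 = 8000 ordered triples (a,b,c).
  e.g. a=(b,0), b=(a,0), c=(c,0): lhs=(b,0) != rhs=(a,0)
  e.g. a=(b,0), b=(a,0), c=(c,1): lhs=(b,0) != rhs=(a,0)
Total violating triples: 128


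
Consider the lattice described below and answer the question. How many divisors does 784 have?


Divisors of 784: [1, 2, 4, 7, 8, 14, 16, 28, 49, 56, 98, 112, 196, 392, 784]
Count: 15


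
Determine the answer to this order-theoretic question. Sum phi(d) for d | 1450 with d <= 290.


Divisors of 1450 up to 290: [1, 2, 5, 10, 25, 29, 50, 58, 145, 290]
phi values: [1, 1, 4, 4, 20, 28, 20, 28, 112, 112]
Sum = 330


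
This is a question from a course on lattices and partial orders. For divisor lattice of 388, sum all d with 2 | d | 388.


Interval [2,388] in divisors of 388: [2, 4, 194, 388]
Sum = 588


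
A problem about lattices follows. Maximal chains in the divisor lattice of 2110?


A maximal chain goes from the minimum element to a maximal element via cover relations.
Counting all min-to-max paths in the cover graph.
Total maximal chains: 6


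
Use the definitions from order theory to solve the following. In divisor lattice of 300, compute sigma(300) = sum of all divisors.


sigma(n) = sum of divisors.
Divisors of 300: [1, 2, 3, 4, 5, 6, 10, 12, 15, 20, 25, 30, 50, 60, 75, 100, 150, 300]
Sum = 868


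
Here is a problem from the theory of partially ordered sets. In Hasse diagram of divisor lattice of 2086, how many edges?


A cover relation a -< b holds when a < b with no c strictly between.
Cover relations:
  1 -< 2
  1 -< 7
  1 -< 149
  2 -< 14
  2 -< 298
  7 -< 14
  7 -< 1043
  14 -< 2086
  ...4 more
Total: 12


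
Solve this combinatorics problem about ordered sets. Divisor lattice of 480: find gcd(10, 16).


In a divisor lattice, meet = gcd (greatest common divisor).
By Euclidean algorithm or factoring: gcd(10,16) = 2


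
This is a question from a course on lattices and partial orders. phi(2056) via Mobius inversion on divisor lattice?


phi(n) = n * prod_{p|n} (1 - 1/p).
Prime divisors of 2056: [2, 257]
phi(2056) = 2056 * (1 - 1/2) * (1 - 1/257)
phi(2056) = 1024


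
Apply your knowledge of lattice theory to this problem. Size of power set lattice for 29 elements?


Power set = 2^n.
2^29 = 536870912


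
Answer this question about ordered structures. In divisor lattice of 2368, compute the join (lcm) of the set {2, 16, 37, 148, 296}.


In a divisor lattice, join = lcm (least common multiple).
Compute lcm iteratively: start with first element, then lcm(current, next).
Elements: [2, 16, 37, 148, 296]
lcm(2,16) = 16
lcm(16,37) = 592
lcm(592,148) = 592
lcm(592,296) = 592
Final lcm = 592


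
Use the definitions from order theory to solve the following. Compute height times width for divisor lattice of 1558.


Height = length of longest chain minus 1; width = size of largest antichain.
A maximum chain: 1 | 41 | 779 | 1558  (height 3).
A maximum antichain: {2, 19, 41}  (width 3).
Product = 3 * 3 = 9


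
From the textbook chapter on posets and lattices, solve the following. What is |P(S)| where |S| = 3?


Power set = 2^n.
2^3 = 8


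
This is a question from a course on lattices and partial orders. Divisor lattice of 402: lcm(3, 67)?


Join=lcm.
gcd(3,67)=1
lcm=201


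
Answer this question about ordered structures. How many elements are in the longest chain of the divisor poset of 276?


A chain is a totally ordered subset; we count the number of elements in a maximum chain.
Compute, for each element x, the size of the longest chain ending at x:
  1: 1
  2: 2
  3: 2
  23: 2
  4: 3
  6: 3
  ...
A maximum chain: 1 < 2 < 4 < 12 < 276
Number of elements in the longest chain: 5


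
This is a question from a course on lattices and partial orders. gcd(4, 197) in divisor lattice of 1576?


Meet=gcd.
gcd(4,197)=1


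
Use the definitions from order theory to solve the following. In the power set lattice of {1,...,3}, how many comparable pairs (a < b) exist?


A comparable pair {a,b} has a < b or b < a in the order.
Count unordered pairs where one element is strictly below the other.
Examples: {{},{1}}, {{},{2}}, {{},{3}}, {{},{1,2}}, ...
Total comparable pairs: 19


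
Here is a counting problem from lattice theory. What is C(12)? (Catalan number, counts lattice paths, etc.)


C(n) = C(2n, n) / (n+1).
C(24, 12) = 2704156
C(12) = 2704156 / 13 = 208012


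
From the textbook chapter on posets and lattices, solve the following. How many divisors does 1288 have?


Divisors of 1288: [1, 2, 4, 7, 8, 14, 23, 28, 46, 56, 92, 161, 184, 322, 644, 1288]
Count: 16


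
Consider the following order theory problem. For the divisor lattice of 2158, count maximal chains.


A maximal chain goes from the minimum element to a maximal element via cover relations.
Counting all min-to-max paths in the cover graph.
Total maximal chains: 6


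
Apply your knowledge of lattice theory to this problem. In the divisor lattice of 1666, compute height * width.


Height = length of longest chain minus 1; width = size of largest antichain.
A maximum chain: 1 | 17 | 119 | 833 | 1666  (height 4).
A maximum antichain: {14, 34, 49, 119}  (width 4).
Product = 4 * 4 = 16


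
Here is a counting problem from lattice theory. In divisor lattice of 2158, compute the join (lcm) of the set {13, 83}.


In a divisor lattice, join = lcm (least common multiple).
Compute lcm iteratively: start with first element, then lcm(current, next).
Elements: [13, 83]
lcm(13,83) = 1079
Final lcm = 1079


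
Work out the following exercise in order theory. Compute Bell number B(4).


B(n) = number of set partitions of an n-element set.
B(n) satisfies the recurrence: B(n+1) = sum_k C(n,k)*B(k).
B(4) = 15


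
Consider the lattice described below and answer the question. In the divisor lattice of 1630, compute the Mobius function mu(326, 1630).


In a divisor lattice, mu(a,b) = mu(b/a) where mu is the classical Mobius function.
b/a = 1630/326 = 5
Prime factorization of 5: primes [5]
5 is squarefree with 1 prime factor(s), so mu(5) = (-1)^1 = -1


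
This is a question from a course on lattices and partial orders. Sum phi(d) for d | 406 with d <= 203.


Divisors of 406 up to 203: [1, 2, 7, 14, 29, 58, 203]
phi values: [1, 1, 6, 6, 28, 28, 168]
Sum = 238


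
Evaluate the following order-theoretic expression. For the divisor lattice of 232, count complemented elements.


An element a is complemented if some b has a meet b = bottom, a join b = top.
a is complemented iff gcd(a, n/a)=1, i.e. a is a unitary divisor of 232.
Complemented elements: 1, 8, 29, 232
Count: 4


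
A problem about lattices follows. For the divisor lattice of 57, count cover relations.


A cover relation a -< b holds when a < b with no c strictly between.
Cover relations:
  1 -< 3
  1 -< 19
  3 -< 57
  19 -< 57
Total: 4


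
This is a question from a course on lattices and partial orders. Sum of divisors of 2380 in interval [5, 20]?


Interval [5,20] in divisors of 2380: [5, 10, 20]
Sum = 35


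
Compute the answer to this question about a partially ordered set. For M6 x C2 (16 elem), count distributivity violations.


Distributive law: a ^ (b v c) = (a ^ b) v (a ^ c).
Check all 16^3 = 4096 ordered triples (a,b,c).
  e.g. a=(a1,0), b=(a2,0), c=(a3,0): lhs=(a1,0) != rhs=(0,0)
  e.g. a=(a1,0), b=(a2,0), c=(a3,1): lhs=(a1,0) != rhs=(0,0)
Total violating triples: 960


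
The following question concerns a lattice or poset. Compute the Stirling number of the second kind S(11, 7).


S(n,k) = k*S(n-1,k) + S(n-1,k-1).
S(10,7) = 5880, S(10,6) = 22827
S(11,7) = 7*5880 + 22827 = 41160 + 22827
S(11,7) = 63987


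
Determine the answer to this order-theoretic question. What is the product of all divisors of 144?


Divisors of 144: [1, 2, 3, 4, 6, 8, 9, 12, 16, 18, 24, 36, 48, 72, 144]
Product = n^(d(n)/2) = 144^(15/2)
Product = 15407021574586368


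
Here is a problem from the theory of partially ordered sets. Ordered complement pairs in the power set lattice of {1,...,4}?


Complement pair (a,b): a meet b = bottom, a join b = top.
Here: A intersect B = {} and A union B = {1,...,4}.
Pairs found: ({},{1,2,3,4}), ({1},{2,3,4}), ({2},{1,3,4}), ({3},{1,2,4}), ... (12 more)
Total ordered pairs: 16


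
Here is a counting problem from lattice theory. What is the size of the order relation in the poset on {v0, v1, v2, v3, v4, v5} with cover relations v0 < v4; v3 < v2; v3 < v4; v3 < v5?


The order relation is {(a,b) : a <= b}, reflexive so it includes (a,a).
Examples: (v0,v0), (v0,v4), (v1,v1), (v2,v2), (v3,v2), ...
Total ordered pairs: 10


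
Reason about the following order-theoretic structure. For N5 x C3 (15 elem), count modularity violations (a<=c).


Modular law: if a <= c then a v (b ^ c) = (a v b) ^ c.
Check all triples (a,b,c) with a <= c among 15 elements.
  e.g. a=(a,0), b=(c,0), c=(b,0): lhs=(a,0) != rhs=(b,0)
  e.g. a=(a,0), b=(c,1), c=(b,0): lhs=(a,0) != rhs=(b,0)
Total violating triples: 18


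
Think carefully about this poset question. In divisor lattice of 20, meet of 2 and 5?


In a divisor lattice, meet = gcd (greatest common divisor).
By Euclidean algorithm or factoring: gcd(2,5) = 1


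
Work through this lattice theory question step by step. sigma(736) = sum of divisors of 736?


sigma(n) = sum of divisors.
Divisors of 736: [1, 2, 4, 8, 16, 23, 32, 46, 92, 184, 368, 736]
Sum = 1512


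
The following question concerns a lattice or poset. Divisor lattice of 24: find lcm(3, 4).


In a divisor lattice, join = lcm (least common multiple).
gcd(3,4) = 1
lcm(3,4) = 3*4/gcd = 12/1 = 12


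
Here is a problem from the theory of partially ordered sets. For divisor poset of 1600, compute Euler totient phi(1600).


phi(n) = n * prod_{p|n} (1 - 1/p).
Prime divisors of 1600: [2, 5]
phi(1600) = 1600 * (1 - 1/2) * (1 - 1/5)
phi(1600) = 640


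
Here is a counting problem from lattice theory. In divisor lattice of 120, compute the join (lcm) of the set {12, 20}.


In a divisor lattice, join = lcm (least common multiple).
Compute lcm iteratively: start with first element, then lcm(current, next).
Elements: [12, 20]
lcm(12,20) = 60
Final lcm = 60


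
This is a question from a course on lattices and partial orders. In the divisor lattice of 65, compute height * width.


Height = length of longest chain minus 1; width = size of largest antichain.
A maximum chain: 1 | 13 | 65  (height 2).
A maximum antichain: {5, 13}  (width 2).
Product = 2 * 2 = 4


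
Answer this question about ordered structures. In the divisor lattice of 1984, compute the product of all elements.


Divisors of 1984: [1, 2, 4, 8, 16, 31, 32, 62, 64, 124, 248, 496, 992, 1984]
Product = n^(d(n)/2) = 1984^(14/2)
Product = 121001756502234228588544


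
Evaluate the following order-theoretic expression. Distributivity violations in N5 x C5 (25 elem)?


Distributive law: a ^ (b v c) = (a ^ b) v (a ^ c).
Check all 25^3 = 15625 ordered triples (a,b,c).
  e.g. a=(b,0), b=(a,0), c=(c,0): lhs=(b,0) != rhs=(a,0)
  e.g. a=(b,0), b=(a,0), c=(c,1): lhs=(b,0) != rhs=(a,0)
Total violating triples: 250


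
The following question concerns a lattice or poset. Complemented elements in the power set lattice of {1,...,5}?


An element a is complemented if some b has a meet b = bottom, a join b = top.
every subset A has complement S\A, so all elements are complemented.
Complemented elements: {}, {1}, {2}, {3}, {4}, {5}, ... (26 more)
Count: 32


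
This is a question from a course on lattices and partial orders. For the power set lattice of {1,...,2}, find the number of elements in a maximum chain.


A chain is a totally ordered subset; we count the number of elements in a maximum chain.
Compute, for each element x, the size of the longest chain ending at x:
  {}: 1
  {1}: 2
  {2}: 2
  {1,2}: 3
A maximum chain: {} < {1} < {1,2}
Number of elements in the longest chain: 3


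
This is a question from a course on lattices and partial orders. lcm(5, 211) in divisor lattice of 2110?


Join=lcm.
gcd(5,211)=1
lcm=1055


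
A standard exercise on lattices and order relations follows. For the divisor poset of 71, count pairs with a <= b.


The order relation is {(a,b) : a <= b}, reflexive so it includes (a,a).
Examples: (1,1), (1,71), (71,71)
Total ordered pairs: 3


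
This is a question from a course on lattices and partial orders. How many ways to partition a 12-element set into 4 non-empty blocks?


S(n,k) = k*S(n-1,k) + S(n-1,k-1).
S(11,4) = 145750, S(11,3) = 28501
S(12,4) = 4*145750 + 28501 = 583000 + 28501
S(12,4) = 611501


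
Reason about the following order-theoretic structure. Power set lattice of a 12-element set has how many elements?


Power set = 2^n.
2^12 = 4096


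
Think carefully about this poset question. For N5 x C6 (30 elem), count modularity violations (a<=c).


Modular law: if a <= c then a v (b ^ c) = (a v b) ^ c.
Check all triples (a,b,c) with a <= c among 30 elements.
  e.g. a=(a,0), b=(c,0), c=(b,0): lhs=(a,0) != rhs=(b,0)
  e.g. a=(a,0), b=(c,1), c=(b,0): lhs=(a,0) != rhs=(b,0)
Total violating triples: 126


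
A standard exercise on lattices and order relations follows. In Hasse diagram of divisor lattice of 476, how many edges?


A cover relation a -< b holds when a < b with no c strictly between.
Cover relations:
  1 -< 2
  1 -< 7
  1 -< 17
  2 -< 4
  2 -< 14
  2 -< 34
  4 -< 28
  4 -< 68
  ...12 more
Total: 20


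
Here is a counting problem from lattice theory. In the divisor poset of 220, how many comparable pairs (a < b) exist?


A comparable pair {a,b} has a < b or b < a in the order.
Count unordered pairs where one element is strictly below the other.
Examples: {1,2}, {1,4}, {1,5}, {1,10}, ...
Total comparable pairs: 42


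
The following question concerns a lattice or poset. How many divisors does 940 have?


Divisors of 940: [1, 2, 4, 5, 10, 20, 47, 94, 188, 235, 470, 940]
Count: 12


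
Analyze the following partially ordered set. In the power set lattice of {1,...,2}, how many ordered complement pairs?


Complement pair (a,b): a meet b = bottom, a join b = top.
Here: A intersect B = {} and A union B = {1,...,2}.
Pairs found: ({},{1,2}), ({1},{2}), ({2},{1}), ({1,2},{})
Total ordered pairs: 4
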